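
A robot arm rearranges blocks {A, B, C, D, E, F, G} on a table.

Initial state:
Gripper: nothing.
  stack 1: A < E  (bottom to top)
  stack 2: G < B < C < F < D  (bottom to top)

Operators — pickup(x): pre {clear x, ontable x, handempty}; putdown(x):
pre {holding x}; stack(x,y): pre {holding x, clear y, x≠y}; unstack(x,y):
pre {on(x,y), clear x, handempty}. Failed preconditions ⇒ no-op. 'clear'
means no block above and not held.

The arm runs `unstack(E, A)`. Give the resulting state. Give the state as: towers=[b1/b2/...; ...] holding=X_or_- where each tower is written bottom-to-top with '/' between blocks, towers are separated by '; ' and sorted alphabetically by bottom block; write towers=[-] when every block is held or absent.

before: towers=[A/E; G/B/C/F/D] holding=-
pre[unstack(E, A)]: on(E,A) ok, clear(E) ok, handempty ok
all met → apply unstack(E, A)
after:  towers=[A; G/B/C/F/D] holding=E

towers=[A; G/B/C/F/D] holding=E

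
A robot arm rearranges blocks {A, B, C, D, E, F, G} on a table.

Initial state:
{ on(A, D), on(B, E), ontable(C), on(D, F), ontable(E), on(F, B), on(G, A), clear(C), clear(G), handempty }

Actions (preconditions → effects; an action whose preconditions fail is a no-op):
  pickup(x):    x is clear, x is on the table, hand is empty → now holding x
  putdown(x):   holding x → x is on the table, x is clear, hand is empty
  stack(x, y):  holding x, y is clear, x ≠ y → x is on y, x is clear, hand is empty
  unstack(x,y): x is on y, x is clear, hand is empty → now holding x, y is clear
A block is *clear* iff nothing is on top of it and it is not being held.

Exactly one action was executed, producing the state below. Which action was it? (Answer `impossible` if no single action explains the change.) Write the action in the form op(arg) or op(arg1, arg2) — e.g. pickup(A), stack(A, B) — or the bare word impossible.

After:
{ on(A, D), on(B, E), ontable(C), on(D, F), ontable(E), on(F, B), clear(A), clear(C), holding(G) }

target: towers=[C; E/B/F/D/A] holding=G
     unstack(G, A) → towers=[C; E/B/F/D/A] holding=G  ← match
         pickup(C) → towers=[E/B/F/D/A/G] holding=C

unstack(G, A)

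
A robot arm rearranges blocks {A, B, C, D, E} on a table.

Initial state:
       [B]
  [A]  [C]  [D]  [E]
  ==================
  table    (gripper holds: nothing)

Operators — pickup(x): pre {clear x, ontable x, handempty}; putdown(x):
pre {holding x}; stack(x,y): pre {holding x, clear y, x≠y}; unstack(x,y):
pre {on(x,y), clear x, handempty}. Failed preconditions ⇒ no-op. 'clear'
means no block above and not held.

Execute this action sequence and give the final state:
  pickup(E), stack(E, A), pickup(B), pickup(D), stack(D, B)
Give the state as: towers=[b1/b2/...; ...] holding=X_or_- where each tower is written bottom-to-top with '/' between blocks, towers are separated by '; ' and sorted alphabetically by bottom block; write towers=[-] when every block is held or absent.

towers=[A/E; C/B/D] holding=-

step 1 (pickup(E)): towers=[A; C/B; D] holding=E
step 2 (stack(E, A)): towers=[A/E; C/B; D] holding=-
step 3 (pickup(B)) [no-op]: towers=[A/E; C/B; D] holding=-
step 4 (pickup(D)): towers=[A/E; C/B] holding=D
step 5 (stack(D, B)): towers=[A/E; C/B/D] holding=-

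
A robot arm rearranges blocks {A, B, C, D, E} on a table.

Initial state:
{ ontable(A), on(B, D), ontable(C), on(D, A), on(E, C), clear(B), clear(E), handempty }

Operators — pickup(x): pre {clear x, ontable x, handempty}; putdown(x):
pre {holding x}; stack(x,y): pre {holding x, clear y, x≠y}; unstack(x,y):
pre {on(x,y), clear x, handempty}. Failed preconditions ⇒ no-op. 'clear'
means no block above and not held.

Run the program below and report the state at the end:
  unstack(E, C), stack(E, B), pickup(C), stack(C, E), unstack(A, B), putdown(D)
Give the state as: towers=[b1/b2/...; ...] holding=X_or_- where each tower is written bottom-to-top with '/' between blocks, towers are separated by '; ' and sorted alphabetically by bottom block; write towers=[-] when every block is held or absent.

towers=[A/D/B/E/C] holding=-

step 1 (unstack(E, C)): towers=[A/D/B; C] holding=E
step 2 (stack(E, B)): towers=[A/D/B/E; C] holding=-
step 3 (pickup(C)): towers=[A/D/B/E] holding=C
step 4 (stack(C, E)): towers=[A/D/B/E/C] holding=-
step 5 (unstack(A, B)) [no-op]: towers=[A/D/B/E/C] holding=-
step 6 (putdown(D)) [no-op]: towers=[A/D/B/E/C] holding=-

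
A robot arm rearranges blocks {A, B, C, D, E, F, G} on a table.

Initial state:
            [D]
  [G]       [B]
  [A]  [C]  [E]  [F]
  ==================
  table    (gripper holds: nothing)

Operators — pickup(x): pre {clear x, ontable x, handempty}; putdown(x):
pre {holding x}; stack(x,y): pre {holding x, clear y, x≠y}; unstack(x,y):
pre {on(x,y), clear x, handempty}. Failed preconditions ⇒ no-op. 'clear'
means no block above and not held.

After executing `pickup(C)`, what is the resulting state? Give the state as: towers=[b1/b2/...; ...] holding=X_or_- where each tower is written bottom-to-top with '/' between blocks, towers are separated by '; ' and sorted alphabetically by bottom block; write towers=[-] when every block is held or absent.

before: towers=[A/G; C; E/B/D; F] holding=-
pre[pickup(C)]: clear(C) ✓, ontable(C) ✓, handempty ✓
all met → apply pickup(C)
after:  towers=[A/G; E/B/D; F] holding=C

towers=[A/G; E/B/D; F] holding=C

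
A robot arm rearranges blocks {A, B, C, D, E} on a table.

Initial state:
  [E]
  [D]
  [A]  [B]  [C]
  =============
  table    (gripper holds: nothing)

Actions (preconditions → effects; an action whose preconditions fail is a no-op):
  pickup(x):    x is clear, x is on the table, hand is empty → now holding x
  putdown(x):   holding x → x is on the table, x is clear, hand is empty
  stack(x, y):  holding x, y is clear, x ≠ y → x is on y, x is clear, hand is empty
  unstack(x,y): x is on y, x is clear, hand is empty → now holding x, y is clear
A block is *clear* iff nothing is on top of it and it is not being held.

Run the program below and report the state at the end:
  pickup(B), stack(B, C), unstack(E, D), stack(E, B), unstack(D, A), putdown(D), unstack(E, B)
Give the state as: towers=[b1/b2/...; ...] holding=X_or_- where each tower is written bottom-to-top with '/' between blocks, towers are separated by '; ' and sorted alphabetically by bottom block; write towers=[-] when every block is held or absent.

towers=[A; C/B; D] holding=E

step 1 (pickup(B)): towers=[A/D/E; C] holding=B
step 2 (stack(B, C)): towers=[A/D/E; C/B] holding=-
step 3 (unstack(E, D)): towers=[A/D; C/B] holding=E
step 4 (stack(E, B)): towers=[A/D; C/B/E] holding=-
step 5 (unstack(D, A)): towers=[A; C/B/E] holding=D
step 6 (putdown(D)): towers=[A; C/B/E; D] holding=-
step 7 (unstack(E, B)): towers=[A; C/B; D] holding=E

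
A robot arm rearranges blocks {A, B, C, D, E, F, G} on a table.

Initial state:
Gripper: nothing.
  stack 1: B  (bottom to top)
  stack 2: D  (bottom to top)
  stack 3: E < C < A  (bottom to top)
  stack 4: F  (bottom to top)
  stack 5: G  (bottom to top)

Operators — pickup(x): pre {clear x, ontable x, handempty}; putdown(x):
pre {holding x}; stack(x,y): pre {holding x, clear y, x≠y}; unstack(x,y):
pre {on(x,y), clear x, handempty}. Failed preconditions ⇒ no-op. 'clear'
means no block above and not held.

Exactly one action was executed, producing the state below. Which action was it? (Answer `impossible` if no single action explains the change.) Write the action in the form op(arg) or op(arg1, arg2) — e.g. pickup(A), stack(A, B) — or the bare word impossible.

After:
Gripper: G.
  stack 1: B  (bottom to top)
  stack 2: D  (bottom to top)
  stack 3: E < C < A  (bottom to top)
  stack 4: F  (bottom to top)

pickup(G)

target: towers=[B; D; E/C/A; F] holding=G
         pickup(B) → towers=[D; E/C/A; F; G] holding=B
         pickup(F) → towers=[B; D; E/C/A; G] holding=F
         pickup(G) → towers=[B; D; E/C/A; F] holding=G  ← match
         pickup(D) → towers=[B; E/C/A; F; G] holding=D
     unstack(A, C) → towers=[B; D; E/C; F; G] holding=A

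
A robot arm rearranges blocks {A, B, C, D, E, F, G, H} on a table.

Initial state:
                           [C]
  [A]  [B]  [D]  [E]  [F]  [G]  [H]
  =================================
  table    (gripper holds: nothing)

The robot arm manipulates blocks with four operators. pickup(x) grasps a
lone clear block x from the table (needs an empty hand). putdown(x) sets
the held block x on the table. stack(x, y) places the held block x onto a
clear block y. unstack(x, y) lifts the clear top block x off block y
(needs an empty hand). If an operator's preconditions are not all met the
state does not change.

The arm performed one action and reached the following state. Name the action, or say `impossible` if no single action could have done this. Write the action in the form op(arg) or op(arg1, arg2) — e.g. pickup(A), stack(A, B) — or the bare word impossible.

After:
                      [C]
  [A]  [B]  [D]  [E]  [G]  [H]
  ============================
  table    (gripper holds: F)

pickup(F)

target: towers=[A; B; D; E; G/C; H] holding=F
         pickup(A) → towers=[B; D; E; F; G/C; H] holding=A
         pickup(E) → towers=[A; B; D; F; G/C; H] holding=E
         pickup(H) → towers=[A; B; D; E; F; G/C] holding=H
         pickup(B) → towers=[A; D; E; F; G/C; H] holding=B
         pickup(F) → towers=[A; B; D; E; G/C; H] holding=F  ← match
         pickup(D) → towers=[A; B; E; F; G/C; H] holding=D
     unstack(C, G) → towers=[A; B; D; E; F; G; H] holding=C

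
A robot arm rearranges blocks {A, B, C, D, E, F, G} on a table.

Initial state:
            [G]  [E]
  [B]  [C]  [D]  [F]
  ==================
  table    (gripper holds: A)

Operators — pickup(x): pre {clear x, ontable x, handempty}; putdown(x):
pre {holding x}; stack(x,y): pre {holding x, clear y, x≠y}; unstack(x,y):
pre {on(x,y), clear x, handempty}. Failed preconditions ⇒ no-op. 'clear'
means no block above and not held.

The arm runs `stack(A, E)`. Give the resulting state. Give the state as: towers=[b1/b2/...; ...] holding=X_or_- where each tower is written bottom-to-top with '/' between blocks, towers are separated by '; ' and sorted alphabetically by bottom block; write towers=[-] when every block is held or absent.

towers=[B; C; D/G; F/E/A] holding=-

before: towers=[B; C; D/G; F/E] holding=A
pre[stack(A, E)]: holding(A) ✓, clear(E) ✓, A≠E ✓
all met → apply stack(A, E)
after:  towers=[B; C; D/G; F/E/A] holding=-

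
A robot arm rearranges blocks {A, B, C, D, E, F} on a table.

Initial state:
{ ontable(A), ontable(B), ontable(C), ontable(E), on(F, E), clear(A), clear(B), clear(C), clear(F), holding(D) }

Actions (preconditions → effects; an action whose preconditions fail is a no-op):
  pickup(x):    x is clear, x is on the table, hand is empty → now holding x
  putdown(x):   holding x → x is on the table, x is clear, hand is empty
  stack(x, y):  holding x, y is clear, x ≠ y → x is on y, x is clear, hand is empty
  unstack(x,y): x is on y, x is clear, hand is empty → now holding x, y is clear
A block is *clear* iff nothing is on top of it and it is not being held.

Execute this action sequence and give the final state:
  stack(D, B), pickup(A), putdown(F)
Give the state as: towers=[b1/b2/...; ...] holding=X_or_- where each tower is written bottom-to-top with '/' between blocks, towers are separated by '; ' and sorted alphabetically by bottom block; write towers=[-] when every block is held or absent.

towers=[B/D; C; E/F] holding=A

step 1 (stack(D, B)): towers=[A; B/D; C; E/F] holding=-
step 2 (pickup(A)): towers=[B/D; C; E/F] holding=A
step 3 (putdown(F)) [no-op]: towers=[B/D; C; E/F] holding=A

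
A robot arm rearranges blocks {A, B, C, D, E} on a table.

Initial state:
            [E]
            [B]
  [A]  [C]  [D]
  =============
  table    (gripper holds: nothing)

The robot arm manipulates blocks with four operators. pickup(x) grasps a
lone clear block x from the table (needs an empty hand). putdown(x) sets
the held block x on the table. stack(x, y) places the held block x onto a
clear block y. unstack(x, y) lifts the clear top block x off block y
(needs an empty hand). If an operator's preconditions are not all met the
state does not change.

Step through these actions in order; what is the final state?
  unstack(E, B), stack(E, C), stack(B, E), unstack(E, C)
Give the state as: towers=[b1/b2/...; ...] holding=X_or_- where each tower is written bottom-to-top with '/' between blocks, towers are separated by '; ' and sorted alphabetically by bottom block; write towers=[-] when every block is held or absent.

step 1 (unstack(E, B)): towers=[A; C; D/B] holding=E
step 2 (stack(E, C)): towers=[A; C/E; D/B] holding=-
step 3 (stack(B, E)) [no-op]: towers=[A; C/E; D/B] holding=-
step 4 (unstack(E, C)): towers=[A; C; D/B] holding=E

towers=[A; C; D/B] holding=E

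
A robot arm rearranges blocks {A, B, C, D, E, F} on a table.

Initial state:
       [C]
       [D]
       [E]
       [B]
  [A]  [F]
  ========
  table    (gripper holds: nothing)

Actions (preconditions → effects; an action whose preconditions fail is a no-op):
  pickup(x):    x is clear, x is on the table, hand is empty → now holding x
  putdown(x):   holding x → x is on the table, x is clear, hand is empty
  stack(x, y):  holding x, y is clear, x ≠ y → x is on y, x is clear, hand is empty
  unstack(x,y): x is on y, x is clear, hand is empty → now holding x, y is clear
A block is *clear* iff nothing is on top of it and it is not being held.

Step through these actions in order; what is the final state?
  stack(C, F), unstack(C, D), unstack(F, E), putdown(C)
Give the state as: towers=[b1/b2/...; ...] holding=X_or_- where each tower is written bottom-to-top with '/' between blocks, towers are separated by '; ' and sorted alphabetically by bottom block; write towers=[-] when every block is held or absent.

step 1 (stack(C, F)) [no-op]: towers=[A; F/B/E/D/C] holding=-
step 2 (unstack(C, D)): towers=[A; F/B/E/D] holding=C
step 3 (unstack(F, E)) [no-op]: towers=[A; F/B/E/D] holding=C
step 4 (putdown(C)): towers=[A; C; F/B/E/D] holding=-

towers=[A; C; F/B/E/D] holding=-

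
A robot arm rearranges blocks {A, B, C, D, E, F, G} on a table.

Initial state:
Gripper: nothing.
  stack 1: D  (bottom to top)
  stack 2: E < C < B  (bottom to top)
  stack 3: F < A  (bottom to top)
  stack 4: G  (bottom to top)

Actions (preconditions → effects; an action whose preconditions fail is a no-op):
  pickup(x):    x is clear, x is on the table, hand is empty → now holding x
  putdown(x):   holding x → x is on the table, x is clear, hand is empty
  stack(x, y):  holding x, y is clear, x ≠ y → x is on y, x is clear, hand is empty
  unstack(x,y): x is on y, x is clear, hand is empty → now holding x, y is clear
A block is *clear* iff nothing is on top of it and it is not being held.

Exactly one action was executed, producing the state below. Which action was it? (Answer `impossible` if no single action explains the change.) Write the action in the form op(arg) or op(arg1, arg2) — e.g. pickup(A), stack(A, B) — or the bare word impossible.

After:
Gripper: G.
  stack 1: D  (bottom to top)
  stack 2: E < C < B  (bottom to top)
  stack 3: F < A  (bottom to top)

target: towers=[D; E/C/B; F/A] holding=G
     unstack(B, C) → towers=[D; E/C; F/A; G] holding=B
         pickup(G) → towers=[D; E/C/B; F/A] holding=G  ← match
         pickup(D) → towers=[E/C/B; F/A; G] holding=D
     unstack(A, F) → towers=[D; E/C/B; F; G] holding=A

pickup(G)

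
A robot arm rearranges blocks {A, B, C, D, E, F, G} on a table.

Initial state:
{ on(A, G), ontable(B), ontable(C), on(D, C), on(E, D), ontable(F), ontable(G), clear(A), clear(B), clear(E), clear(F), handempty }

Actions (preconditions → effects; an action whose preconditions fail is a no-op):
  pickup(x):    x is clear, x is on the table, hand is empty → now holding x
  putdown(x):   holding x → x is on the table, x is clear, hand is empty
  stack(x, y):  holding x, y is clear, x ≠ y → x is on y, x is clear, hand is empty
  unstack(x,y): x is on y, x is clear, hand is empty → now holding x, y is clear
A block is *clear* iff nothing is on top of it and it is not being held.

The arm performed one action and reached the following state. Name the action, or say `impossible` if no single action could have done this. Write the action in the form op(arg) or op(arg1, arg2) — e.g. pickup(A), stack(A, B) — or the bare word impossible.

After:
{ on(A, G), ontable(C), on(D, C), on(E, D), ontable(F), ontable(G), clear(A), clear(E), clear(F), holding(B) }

pickup(B)

target: towers=[C/D/E; F; G/A] holding=B
         pickup(B) → towers=[C/D/E; F; G/A] holding=B  ← match
         pickup(F) → towers=[B; C/D/E; G/A] holding=F
     unstack(A, G) → towers=[B; C/D/E; F; G] holding=A
     unstack(E, D) → towers=[B; C/D; F; G/A] holding=E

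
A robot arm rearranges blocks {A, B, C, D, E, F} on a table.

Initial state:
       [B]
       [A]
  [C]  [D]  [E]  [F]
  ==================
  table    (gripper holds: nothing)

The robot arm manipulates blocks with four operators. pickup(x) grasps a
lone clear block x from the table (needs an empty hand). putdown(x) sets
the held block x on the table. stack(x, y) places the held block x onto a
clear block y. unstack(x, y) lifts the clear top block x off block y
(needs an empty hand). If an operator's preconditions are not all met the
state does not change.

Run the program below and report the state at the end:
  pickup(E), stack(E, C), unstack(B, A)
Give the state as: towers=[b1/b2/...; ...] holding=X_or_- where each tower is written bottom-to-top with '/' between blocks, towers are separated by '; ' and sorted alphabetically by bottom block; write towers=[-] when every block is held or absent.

towers=[C/E; D/A; F] holding=B

step 1 (pickup(E)): towers=[C; D/A/B; F] holding=E
step 2 (stack(E, C)): towers=[C/E; D/A/B; F] holding=-
step 3 (unstack(B, A)): towers=[C/E; D/A; F] holding=B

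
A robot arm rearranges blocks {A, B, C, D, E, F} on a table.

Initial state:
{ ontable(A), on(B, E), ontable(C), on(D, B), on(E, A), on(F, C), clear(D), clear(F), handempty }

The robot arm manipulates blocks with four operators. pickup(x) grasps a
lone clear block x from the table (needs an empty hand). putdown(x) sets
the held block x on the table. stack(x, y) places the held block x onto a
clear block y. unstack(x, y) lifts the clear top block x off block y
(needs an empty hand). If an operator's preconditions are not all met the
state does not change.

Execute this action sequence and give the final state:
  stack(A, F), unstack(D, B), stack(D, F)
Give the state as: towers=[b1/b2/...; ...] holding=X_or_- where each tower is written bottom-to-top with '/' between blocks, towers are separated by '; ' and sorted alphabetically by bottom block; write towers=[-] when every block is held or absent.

towers=[A/E/B; C/F/D] holding=-

step 1 (stack(A, F)) [no-op]: towers=[A/E/B/D; C/F] holding=-
step 2 (unstack(D, B)): towers=[A/E/B; C/F] holding=D
step 3 (stack(D, F)): towers=[A/E/B; C/F/D] holding=-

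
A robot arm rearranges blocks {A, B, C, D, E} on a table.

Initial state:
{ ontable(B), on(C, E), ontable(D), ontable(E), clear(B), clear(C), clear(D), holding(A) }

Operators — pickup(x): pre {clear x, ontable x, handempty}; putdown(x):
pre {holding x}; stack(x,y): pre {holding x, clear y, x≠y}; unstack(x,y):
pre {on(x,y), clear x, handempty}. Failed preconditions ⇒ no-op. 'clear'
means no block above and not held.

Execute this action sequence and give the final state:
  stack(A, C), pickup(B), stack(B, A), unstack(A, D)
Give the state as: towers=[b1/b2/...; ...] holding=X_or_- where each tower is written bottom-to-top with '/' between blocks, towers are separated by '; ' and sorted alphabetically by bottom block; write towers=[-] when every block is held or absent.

step 1 (stack(A, C)): towers=[B; D; E/C/A] holding=-
step 2 (pickup(B)): towers=[D; E/C/A] holding=B
step 3 (stack(B, A)): towers=[D; E/C/A/B] holding=-
step 4 (unstack(A, D)) [no-op]: towers=[D; E/C/A/B] holding=-

towers=[D; E/C/A/B] holding=-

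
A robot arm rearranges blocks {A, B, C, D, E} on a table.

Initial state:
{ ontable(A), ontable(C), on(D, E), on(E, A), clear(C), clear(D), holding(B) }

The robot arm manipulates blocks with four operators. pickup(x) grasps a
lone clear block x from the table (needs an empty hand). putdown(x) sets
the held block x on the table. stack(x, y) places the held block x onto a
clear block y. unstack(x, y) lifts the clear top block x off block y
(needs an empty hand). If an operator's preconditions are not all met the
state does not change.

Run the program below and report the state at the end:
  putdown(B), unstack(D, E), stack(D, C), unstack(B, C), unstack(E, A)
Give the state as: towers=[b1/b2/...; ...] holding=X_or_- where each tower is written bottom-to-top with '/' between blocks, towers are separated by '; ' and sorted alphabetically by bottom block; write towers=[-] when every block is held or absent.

step 1 (putdown(B)): towers=[A/E/D; B; C] holding=-
step 2 (unstack(D, E)): towers=[A/E; B; C] holding=D
step 3 (stack(D, C)): towers=[A/E; B; C/D] holding=-
step 4 (unstack(B, C)) [no-op]: towers=[A/E; B; C/D] holding=-
step 5 (unstack(E, A)): towers=[A; B; C/D] holding=E

towers=[A; B; C/D] holding=E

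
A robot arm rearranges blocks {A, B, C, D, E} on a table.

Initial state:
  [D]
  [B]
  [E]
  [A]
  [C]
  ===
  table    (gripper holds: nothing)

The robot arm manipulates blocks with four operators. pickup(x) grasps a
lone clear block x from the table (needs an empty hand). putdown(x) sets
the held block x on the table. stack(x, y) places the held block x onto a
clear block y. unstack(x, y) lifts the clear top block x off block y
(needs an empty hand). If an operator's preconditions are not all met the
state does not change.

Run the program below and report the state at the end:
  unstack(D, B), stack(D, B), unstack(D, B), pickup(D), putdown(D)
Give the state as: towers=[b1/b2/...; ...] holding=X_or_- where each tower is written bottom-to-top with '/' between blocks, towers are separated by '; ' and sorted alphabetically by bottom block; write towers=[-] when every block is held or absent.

step 1 (unstack(D, B)): towers=[C/A/E/B] holding=D
step 2 (stack(D, B)): towers=[C/A/E/B/D] holding=-
step 3 (unstack(D, B)): towers=[C/A/E/B] holding=D
step 4 (pickup(D)) [no-op]: towers=[C/A/E/B] holding=D
step 5 (putdown(D)): towers=[C/A/E/B; D] holding=-

towers=[C/A/E/B; D] holding=-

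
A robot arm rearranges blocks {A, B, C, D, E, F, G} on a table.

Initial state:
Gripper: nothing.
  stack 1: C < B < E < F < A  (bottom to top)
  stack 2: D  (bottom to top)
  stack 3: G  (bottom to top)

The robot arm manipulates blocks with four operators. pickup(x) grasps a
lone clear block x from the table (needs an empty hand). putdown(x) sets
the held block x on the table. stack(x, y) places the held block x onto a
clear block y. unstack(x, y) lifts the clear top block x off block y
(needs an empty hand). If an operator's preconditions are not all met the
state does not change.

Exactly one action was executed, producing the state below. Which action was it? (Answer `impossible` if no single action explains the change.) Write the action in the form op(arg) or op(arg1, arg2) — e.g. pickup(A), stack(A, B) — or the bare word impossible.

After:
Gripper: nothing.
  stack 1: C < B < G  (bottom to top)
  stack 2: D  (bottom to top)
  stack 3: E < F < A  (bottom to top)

target: towers=[C/B/G; D; E/F/A] holding=-
         pickup(G) → towers=[C/B/E/F/A; D] holding=G
         pickup(D) → towers=[C/B/E/F/A; G] holding=D
     unstack(A, F) → towers=[C/B/E/F; D; G] holding=A
none of the 3 applicable actions match → impossible

impossible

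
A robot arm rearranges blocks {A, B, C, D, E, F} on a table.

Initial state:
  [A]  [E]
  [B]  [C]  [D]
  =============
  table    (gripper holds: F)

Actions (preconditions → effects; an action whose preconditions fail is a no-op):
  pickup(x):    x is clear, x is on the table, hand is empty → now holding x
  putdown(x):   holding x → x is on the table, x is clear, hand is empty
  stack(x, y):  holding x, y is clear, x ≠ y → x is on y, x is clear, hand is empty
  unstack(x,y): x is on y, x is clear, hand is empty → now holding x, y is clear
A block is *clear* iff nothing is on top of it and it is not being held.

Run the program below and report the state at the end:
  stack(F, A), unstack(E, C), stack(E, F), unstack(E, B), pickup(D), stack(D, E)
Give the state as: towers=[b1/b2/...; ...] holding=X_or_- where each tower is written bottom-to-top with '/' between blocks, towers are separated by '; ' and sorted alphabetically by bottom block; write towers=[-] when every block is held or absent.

towers=[B/A/F/E/D; C] holding=-

step 1 (stack(F, A)): towers=[B/A/F; C/E; D] holding=-
step 2 (unstack(E, C)): towers=[B/A/F; C; D] holding=E
step 3 (stack(E, F)): towers=[B/A/F/E; C; D] holding=-
step 4 (unstack(E, B)) [no-op]: towers=[B/A/F/E; C; D] holding=-
step 5 (pickup(D)): towers=[B/A/F/E; C] holding=D
step 6 (stack(D, E)): towers=[B/A/F/E/D; C] holding=-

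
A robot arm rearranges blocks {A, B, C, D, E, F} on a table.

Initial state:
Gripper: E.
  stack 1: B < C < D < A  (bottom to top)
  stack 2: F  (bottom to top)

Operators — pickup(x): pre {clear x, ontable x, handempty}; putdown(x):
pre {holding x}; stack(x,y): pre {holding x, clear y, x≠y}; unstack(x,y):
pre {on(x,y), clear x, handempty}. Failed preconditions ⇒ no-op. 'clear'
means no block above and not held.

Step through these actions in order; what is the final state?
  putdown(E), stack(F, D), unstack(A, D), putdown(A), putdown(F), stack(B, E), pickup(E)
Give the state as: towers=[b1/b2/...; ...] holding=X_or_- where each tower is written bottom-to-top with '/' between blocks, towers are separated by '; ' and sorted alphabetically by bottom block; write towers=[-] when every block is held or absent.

step 1 (putdown(E)): towers=[B/C/D/A; E; F] holding=-
step 2 (stack(F, D)) [no-op]: towers=[B/C/D/A; E; F] holding=-
step 3 (unstack(A, D)): towers=[B/C/D; E; F] holding=A
step 4 (putdown(A)): towers=[A; B/C/D; E; F] holding=-
step 5 (putdown(F)) [no-op]: towers=[A; B/C/D; E; F] holding=-
step 6 (stack(B, E)) [no-op]: towers=[A; B/C/D; E; F] holding=-
step 7 (pickup(E)): towers=[A; B/C/D; F] holding=E

towers=[A; B/C/D; F] holding=E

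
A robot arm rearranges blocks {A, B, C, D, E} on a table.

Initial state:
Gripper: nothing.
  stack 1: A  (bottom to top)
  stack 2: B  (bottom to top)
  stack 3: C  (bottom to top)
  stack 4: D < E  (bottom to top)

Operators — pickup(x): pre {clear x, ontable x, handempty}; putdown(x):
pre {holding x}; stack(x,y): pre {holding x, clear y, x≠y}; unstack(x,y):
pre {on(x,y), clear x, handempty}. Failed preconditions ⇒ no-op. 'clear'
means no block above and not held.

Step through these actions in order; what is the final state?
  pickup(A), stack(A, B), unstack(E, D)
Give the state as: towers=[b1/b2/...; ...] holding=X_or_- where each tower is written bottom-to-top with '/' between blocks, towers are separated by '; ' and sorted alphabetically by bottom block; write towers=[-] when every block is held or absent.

step 1 (pickup(A)): towers=[B; C; D/E] holding=A
step 2 (stack(A, B)): towers=[B/A; C; D/E] holding=-
step 3 (unstack(E, D)): towers=[B/A; C; D] holding=E

towers=[B/A; C; D] holding=E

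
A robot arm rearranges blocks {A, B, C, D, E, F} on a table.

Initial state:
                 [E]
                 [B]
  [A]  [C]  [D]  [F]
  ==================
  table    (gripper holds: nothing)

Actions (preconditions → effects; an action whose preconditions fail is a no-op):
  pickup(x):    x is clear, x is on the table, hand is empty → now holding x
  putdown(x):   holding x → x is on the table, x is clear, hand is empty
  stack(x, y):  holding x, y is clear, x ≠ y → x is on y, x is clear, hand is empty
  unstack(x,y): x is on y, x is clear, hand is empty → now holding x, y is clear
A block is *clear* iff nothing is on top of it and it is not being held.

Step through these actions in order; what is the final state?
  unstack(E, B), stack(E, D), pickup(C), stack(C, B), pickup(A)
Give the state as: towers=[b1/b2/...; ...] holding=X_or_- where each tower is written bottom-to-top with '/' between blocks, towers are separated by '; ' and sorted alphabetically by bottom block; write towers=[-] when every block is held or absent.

step 1 (unstack(E, B)): towers=[A; C; D; F/B] holding=E
step 2 (stack(E, D)): towers=[A; C; D/E; F/B] holding=-
step 3 (pickup(C)): towers=[A; D/E; F/B] holding=C
step 4 (stack(C, B)): towers=[A; D/E; F/B/C] holding=-
step 5 (pickup(A)): towers=[D/E; F/B/C] holding=A

towers=[D/E; F/B/C] holding=A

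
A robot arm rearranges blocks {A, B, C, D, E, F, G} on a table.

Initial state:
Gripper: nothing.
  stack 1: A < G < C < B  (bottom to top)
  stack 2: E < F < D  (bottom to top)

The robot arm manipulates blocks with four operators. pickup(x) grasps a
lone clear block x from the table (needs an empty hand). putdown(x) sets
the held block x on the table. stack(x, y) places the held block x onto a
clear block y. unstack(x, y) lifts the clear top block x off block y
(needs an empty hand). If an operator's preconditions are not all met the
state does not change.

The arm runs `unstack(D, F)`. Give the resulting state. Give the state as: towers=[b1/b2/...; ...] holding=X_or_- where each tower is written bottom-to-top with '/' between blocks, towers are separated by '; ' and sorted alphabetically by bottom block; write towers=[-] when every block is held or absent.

towers=[A/G/C/B; E/F] holding=D

before: towers=[A/G/C/B; E/F/D] holding=-
pre[unstack(D, F)]: on(D,F) yes, clear(D) yes, handempty yes
all met → apply unstack(D, F)
after:  towers=[A/G/C/B; E/F] holding=D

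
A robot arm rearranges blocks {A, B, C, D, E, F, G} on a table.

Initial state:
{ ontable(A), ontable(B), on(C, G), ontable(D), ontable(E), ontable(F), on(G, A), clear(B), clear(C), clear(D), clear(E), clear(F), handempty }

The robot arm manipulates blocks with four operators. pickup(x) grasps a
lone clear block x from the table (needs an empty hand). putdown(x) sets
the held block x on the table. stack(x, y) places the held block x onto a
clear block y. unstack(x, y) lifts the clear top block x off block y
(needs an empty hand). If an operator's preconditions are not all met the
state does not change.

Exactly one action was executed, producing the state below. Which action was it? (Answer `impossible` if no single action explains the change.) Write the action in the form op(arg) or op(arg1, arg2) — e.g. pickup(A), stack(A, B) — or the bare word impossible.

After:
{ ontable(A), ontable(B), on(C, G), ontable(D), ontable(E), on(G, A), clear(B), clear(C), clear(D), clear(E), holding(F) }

target: towers=[A/G/C; B; D; E] holding=F
         pickup(B) → towers=[A/G/C; D; E; F] holding=B
         pickup(F) → towers=[A/G/C; B; D; E] holding=F  ← match
         pickup(D) → towers=[A/G/C; B; E; F] holding=D
         pickup(E) → towers=[A/G/C; B; D; F] holding=E
     unstack(C, G) → towers=[A/G; B; D; E; F] holding=C

pickup(F)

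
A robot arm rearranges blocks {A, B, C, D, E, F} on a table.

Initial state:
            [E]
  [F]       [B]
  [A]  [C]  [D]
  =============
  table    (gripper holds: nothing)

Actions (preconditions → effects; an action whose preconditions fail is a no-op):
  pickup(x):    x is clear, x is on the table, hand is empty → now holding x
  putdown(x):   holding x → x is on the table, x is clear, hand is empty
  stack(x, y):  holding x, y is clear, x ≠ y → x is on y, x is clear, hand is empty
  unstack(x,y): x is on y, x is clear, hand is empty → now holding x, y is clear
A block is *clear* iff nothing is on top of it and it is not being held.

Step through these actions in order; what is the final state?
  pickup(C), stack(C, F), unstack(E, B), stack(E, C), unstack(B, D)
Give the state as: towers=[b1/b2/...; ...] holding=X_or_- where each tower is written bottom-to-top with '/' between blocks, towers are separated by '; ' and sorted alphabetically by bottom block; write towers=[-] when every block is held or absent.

step 1 (pickup(C)): towers=[A/F; D/B/E] holding=C
step 2 (stack(C, F)): towers=[A/F/C; D/B/E] holding=-
step 3 (unstack(E, B)): towers=[A/F/C; D/B] holding=E
step 4 (stack(E, C)): towers=[A/F/C/E; D/B] holding=-
step 5 (unstack(B, D)): towers=[A/F/C/E; D] holding=B

towers=[A/F/C/E; D] holding=B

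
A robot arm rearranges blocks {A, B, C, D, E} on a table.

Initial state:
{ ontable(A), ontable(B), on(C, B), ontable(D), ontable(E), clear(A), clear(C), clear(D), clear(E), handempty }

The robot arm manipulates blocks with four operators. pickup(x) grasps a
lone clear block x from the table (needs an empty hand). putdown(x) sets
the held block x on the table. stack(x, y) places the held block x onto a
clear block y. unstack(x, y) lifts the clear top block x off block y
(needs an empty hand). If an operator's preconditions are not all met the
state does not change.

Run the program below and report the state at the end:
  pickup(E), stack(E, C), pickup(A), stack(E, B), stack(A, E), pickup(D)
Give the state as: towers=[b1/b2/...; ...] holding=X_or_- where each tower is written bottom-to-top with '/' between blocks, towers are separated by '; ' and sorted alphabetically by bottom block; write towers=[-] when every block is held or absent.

towers=[B/C/E/A] holding=D

step 1 (pickup(E)): towers=[A; B/C; D] holding=E
step 2 (stack(E, C)): towers=[A; B/C/E; D] holding=-
step 3 (pickup(A)): towers=[B/C/E; D] holding=A
step 4 (stack(E, B)) [no-op]: towers=[B/C/E; D] holding=A
step 5 (stack(A, E)): towers=[B/C/E/A; D] holding=-
step 6 (pickup(D)): towers=[B/C/E/A] holding=D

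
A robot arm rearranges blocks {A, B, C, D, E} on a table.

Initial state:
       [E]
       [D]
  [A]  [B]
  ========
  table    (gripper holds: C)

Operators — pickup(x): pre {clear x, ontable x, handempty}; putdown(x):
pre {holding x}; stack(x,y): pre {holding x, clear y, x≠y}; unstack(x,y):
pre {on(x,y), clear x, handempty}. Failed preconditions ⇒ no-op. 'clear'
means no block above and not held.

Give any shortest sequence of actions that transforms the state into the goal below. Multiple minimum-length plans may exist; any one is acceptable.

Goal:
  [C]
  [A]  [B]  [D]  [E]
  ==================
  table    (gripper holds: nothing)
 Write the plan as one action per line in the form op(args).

step 1 (stack(C, A)): towers=[A/C; B/D/E] holding=-
step 2 (unstack(E, D)): towers=[A/C; B/D] holding=E
step 3 (putdown(E)): towers=[A/C; B/D; E] holding=-
step 4 (unstack(D, B)): towers=[A/C; B; E] holding=D
step 5 (putdown(D)): towers=[A/C; B; D; E] holding=-
goal check: towers=[A/C; B; D; E] holding=- — reached (length 5, optimal by BFS)

stack(C, A)
unstack(E, D)
putdown(E)
unstack(D, B)
putdown(D)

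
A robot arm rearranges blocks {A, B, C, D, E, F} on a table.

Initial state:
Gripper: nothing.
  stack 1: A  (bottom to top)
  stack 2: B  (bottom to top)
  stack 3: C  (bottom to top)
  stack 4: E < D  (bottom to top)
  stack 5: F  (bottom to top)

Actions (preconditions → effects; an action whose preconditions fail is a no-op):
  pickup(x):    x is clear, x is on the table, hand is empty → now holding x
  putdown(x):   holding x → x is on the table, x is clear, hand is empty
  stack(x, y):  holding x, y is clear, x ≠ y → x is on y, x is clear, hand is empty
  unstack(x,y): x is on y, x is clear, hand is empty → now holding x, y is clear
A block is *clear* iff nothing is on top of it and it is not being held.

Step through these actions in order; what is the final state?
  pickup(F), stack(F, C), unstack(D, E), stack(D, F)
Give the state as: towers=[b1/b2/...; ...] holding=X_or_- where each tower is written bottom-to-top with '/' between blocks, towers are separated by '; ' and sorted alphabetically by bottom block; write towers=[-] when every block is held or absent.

towers=[A; B; C/F/D; E] holding=-

step 1 (pickup(F)): towers=[A; B; C; E/D] holding=F
step 2 (stack(F, C)): towers=[A; B; C/F; E/D] holding=-
step 3 (unstack(D, E)): towers=[A; B; C/F; E] holding=D
step 4 (stack(D, F)): towers=[A; B; C/F/D; E] holding=-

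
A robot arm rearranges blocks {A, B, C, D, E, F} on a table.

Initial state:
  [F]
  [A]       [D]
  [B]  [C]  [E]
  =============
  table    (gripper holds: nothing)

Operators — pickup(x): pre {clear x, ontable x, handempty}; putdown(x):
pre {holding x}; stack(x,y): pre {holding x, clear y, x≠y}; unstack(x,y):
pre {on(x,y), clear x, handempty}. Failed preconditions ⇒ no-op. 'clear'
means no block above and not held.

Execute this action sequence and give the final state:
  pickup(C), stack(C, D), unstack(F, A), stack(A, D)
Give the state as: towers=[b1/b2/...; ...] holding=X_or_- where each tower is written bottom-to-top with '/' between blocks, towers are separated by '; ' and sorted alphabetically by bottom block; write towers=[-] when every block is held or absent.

step 1 (pickup(C)): towers=[B/A/F; E/D] holding=C
step 2 (stack(C, D)): towers=[B/A/F; E/D/C] holding=-
step 3 (unstack(F, A)): towers=[B/A; E/D/C] holding=F
step 4 (stack(A, D)) [no-op]: towers=[B/A; E/D/C] holding=F

towers=[B/A; E/D/C] holding=F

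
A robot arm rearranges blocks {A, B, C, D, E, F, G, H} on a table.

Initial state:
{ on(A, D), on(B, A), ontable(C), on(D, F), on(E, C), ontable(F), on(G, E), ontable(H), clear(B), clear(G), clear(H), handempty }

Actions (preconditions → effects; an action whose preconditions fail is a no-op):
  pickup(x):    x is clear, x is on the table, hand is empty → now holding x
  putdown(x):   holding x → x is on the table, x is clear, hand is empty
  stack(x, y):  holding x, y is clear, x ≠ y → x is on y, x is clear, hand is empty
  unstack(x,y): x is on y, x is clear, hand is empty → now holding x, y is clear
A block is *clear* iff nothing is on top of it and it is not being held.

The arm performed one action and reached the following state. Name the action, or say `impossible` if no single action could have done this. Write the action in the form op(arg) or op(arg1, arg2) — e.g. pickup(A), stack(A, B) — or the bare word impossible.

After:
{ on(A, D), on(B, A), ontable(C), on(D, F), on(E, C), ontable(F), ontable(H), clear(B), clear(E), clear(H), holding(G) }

unstack(G, E)

target: towers=[C/E; F/D/A/B; H] holding=G
     unstack(G, E) → towers=[C/E; F/D/A/B; H] holding=G  ← match
         pickup(H) → towers=[C/E/G; F/D/A/B] holding=H
     unstack(B, A) → towers=[C/E/G; F/D/A; H] holding=B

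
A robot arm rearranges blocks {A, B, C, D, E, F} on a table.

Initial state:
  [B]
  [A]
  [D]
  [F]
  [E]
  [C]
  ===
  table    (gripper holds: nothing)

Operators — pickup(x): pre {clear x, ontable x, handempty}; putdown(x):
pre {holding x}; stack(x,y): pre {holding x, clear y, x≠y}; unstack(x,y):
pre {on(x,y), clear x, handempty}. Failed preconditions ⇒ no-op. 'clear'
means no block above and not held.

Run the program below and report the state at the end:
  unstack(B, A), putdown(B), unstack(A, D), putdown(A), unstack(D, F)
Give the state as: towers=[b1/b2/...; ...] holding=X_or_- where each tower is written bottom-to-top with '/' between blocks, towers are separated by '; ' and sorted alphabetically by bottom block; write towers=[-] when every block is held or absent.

step 1 (unstack(B, A)): towers=[C/E/F/D/A] holding=B
step 2 (putdown(B)): towers=[B; C/E/F/D/A] holding=-
step 3 (unstack(A, D)): towers=[B; C/E/F/D] holding=A
step 4 (putdown(A)): towers=[A; B; C/E/F/D] holding=-
step 5 (unstack(D, F)): towers=[A; B; C/E/F] holding=D

towers=[A; B; C/E/F] holding=D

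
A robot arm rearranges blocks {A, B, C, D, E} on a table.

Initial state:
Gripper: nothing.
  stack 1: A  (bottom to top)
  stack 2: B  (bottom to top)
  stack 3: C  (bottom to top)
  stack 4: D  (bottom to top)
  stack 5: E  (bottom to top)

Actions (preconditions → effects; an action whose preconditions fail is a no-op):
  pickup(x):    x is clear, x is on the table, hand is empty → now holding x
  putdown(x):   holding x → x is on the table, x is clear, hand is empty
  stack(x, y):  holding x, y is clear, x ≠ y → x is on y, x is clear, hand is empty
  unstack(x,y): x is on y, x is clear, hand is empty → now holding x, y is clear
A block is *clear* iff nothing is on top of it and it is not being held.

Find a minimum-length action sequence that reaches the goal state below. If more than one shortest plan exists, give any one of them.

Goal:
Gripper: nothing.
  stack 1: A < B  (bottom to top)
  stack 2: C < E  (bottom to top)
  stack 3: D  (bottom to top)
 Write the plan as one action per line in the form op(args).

pickup(B)
stack(B, A)
pickup(E)
stack(E, C)

step 1 (pickup(B)): towers=[A; C; D; E] holding=B
step 2 (stack(B, A)): towers=[A/B; C; D; E] holding=-
step 3 (pickup(E)): towers=[A/B; C; D] holding=E
step 4 (stack(E, C)): towers=[A/B; C/E; D] holding=-
goal check: towers=[A/B; C/E; D] holding=- — reached (length 4, optimal by BFS)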